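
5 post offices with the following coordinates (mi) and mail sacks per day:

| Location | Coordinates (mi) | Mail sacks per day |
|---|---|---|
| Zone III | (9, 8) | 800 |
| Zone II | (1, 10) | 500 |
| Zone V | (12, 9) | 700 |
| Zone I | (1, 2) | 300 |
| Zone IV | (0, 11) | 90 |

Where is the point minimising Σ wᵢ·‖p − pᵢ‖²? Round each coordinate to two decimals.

(6.86, 8.07)

The minimiser of Σwᵢ‖p−pᵢ‖² is the weighted centroid p* = (Σwᵢpᵢ)/(Σwᵢ).
Σwᵢ = 2390.
Σwᵢxᵢ = 800·9 + 500·1 + 700·12 + 300·1 + 90·0 = 16400.
Σwᵢyᵢ = 800·8 + 500·10 + 700·9 + 300·2 + 90·11 = 19290.
x* = 16400/2390 = 6.86, y* = 19290/2390 = 8.07.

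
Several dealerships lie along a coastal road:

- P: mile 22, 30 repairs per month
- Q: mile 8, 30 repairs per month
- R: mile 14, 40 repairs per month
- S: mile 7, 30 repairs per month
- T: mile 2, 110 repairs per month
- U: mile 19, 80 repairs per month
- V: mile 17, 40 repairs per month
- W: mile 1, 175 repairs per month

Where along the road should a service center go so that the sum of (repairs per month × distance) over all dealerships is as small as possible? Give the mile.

x = 2

For a sum of weighted absolute distances on a line, the optimum is the weighted median (not the mean). Total weight W = 535; half-weight = 267.5.
Sort by position and accumulate weight:
  mile 1 (W, w=175) → cum 175
  mile 2 (T, w=110) → cum 285  ≥ 267.5 → median here
  mile 7 (S, w=30) → cum 315
  mile 8 (Q, w=30) → cum 345
  mile 14 (R, w=40) → cum 385
  mile 17 (V, w=40) → cum 425
  mile 19 (U, w=80) → cum 505
  mile 22 (P, w=30) → cum 535
Optimal location: mile 2.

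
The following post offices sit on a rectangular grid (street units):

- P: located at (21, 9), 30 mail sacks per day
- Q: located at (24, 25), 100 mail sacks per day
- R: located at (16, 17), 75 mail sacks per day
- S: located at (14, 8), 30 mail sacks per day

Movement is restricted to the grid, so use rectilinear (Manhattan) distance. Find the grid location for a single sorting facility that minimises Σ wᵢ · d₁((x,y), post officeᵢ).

Manhattan distance separates: Σwᵢ(|x−xᵢ|+|y−yᵢ|) = Σwᵢ|x−xᵢ| + Σwᵢ|y−yᵢ|, so x and y are optimised independently as 1-D weighted medians.
Total weight W = 235; half = 117.5.
x-coordinate, sorted with cumulative weight:
  x=14 (S, w=30) cum 30
  x=16 (R, w=75) cum 105
  x=21 (P, w=30) cum 135  ← median
  x=24 (Q, w=100) cum 235
⇒ x* = 21
y-coordinate, sorted with cumulative weight:
  y=8 (S, w=30) cum 30
  y=9 (P, w=30) cum 60
  y=17 (R, w=75) cum 135  ← median
  y=25 (Q, w=100) cum 235
⇒ y* = 17

(21, 17)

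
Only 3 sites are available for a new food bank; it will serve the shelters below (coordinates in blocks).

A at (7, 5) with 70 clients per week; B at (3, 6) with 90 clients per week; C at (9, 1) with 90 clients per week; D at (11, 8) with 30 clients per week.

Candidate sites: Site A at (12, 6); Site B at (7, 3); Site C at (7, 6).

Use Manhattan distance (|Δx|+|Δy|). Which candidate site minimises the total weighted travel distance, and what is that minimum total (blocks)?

Site C, total 1240 blocks

Total weighted distance at each candidate:
  Site A (12, 6): total = 2040
  Site B (7, 3): total = 1400
  Site C (7, 6): total = 1240
Minimum is at Site C with total 1240 blocks.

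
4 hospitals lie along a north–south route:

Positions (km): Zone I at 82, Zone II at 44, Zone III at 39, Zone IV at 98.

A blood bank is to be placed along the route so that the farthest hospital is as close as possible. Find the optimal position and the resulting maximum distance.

The 1-center on a line is the midpoint of the two extreme points: leftmost at 39, rightmost at 98.
Optimal location = (39 + 98)/2 = 68.5; maximum distance = (98 − 39)/2 = 29.5.

location 68.5, max distance 29.5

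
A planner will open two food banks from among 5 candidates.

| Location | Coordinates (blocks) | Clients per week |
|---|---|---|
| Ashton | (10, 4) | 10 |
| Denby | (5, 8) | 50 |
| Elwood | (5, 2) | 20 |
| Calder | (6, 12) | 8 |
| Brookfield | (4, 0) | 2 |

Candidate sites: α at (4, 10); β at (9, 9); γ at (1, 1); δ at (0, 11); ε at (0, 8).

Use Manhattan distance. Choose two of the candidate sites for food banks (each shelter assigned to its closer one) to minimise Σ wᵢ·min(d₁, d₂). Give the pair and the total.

Evaluate every pair (each demand assigned to the nearer of the two):
  {α, γ}: total = 410
  {α, β}: total = 442
  {β, γ}: total = 466
  {α, δ}: total = 502
  {α, ε}: total = 502
  {γ, ε}: total = 558
  {β, ε}: total = 602
  {β, δ}: total = 606
  {γ, δ}: total = 684
  {δ, ε}: total = 690
Best pair: {α, γ} with total 410.

{α, γ}, total 410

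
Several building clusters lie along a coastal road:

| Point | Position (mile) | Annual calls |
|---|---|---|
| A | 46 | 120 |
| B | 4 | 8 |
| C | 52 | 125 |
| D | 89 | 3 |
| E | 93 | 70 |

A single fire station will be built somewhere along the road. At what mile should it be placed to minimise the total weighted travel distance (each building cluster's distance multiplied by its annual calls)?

For a sum of weighted absolute distances on a line, the optimum is the weighted median (not the mean). Total weight W = 326; half-weight = 163.
Sort by position and accumulate weight:
  mile 4 (B, w=8) → cum 8
  mile 46 (A, w=120) → cum 128
  mile 52 (C, w=125) → cum 253  ≥ 163 → median here
  mile 89 (D, w=3) → cum 256
  mile 93 (E, w=70) → cum 326
Optimal location: mile 52.

x = 52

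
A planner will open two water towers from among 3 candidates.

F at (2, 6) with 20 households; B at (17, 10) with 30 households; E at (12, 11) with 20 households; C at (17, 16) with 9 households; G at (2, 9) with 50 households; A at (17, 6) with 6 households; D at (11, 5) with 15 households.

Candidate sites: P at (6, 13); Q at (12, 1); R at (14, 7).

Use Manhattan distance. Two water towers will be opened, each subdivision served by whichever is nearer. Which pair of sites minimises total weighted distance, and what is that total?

{P, R}, total 1127

Evaluate every pair (each demand assigned to the nearer of the two):
  {P, R}: total = 1127
  {P, Q}: total = 1461
  {Q, R}: total = 1467
Best pair: {P, R} with total 1127.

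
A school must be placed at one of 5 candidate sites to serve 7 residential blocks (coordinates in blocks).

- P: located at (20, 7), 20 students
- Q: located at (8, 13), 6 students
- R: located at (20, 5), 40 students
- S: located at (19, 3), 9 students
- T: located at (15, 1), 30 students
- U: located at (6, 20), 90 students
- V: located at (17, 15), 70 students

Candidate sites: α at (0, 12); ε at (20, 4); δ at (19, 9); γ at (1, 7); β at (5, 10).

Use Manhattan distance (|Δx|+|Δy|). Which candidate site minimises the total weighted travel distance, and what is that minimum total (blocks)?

Total weighted distance at each candidate:
  α (0, 12): total = 5326
  ε (20, 4): total = 4164
  δ (19, 9): total = 3484
  γ (1, 7): total = 5396
  β (5, 10): total = 4135
Minimum is at δ with total 3484 blocks.

δ, total 3484 blocks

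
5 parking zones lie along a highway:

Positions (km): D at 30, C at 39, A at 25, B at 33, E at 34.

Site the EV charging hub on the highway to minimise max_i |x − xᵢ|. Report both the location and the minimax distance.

The 1-center on a line is the midpoint of the two extreme points: leftmost at 25, rightmost at 39.
Optimal location = (25 + 39)/2 = 32; maximum distance = (39 − 25)/2 = 7.

location 32, max distance 7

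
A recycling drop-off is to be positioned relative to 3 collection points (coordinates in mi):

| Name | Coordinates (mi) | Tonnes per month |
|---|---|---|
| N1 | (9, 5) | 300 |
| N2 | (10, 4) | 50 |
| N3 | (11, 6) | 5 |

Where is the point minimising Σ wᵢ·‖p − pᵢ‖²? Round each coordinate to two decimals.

The minimiser of Σwᵢ‖p−pᵢ‖² is the weighted centroid p* = (Σwᵢpᵢ)/(Σwᵢ).
Σwᵢ = 355.
Σwᵢxᵢ = 300·9 + 50·10 + 5·11 = 3255.
Σwᵢyᵢ = 300·5 + 50·4 + 5·6 = 1730.
x* = 3255/355 = 9.17, y* = 1730/355 = 4.87.

(9.17, 4.87)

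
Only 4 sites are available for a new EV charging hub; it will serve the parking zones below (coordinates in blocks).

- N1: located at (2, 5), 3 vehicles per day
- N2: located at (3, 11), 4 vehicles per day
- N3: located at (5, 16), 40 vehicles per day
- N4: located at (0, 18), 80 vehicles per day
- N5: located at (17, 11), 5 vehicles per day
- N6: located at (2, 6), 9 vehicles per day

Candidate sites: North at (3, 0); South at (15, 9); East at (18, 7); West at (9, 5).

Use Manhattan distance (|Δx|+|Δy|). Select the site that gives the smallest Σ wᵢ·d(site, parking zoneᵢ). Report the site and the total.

West, total 2571 blocks

Total weighted distance at each candidate:
  North (3, 0): total = 2650
  South (15, 9): total = 2871
  East (18, 7): total = 3508
  West (9, 5): total = 2571
Minimum is at West with total 2571 blocks.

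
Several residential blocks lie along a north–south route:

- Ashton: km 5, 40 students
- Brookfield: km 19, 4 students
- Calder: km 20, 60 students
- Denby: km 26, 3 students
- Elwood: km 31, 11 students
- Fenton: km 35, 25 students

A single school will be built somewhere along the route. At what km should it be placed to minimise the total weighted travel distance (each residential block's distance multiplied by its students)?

x = 20

For a sum of weighted absolute distances on a line, the optimum is the weighted median (not the mean). Total weight W = 143; half-weight = 71.5.
Sort by position and accumulate weight:
  km 5 (Ashton, w=40) → cum 40
  km 19 (Brookfield, w=4) → cum 44
  km 20 (Calder, w=60) → cum 104  ≥ 71.5 → median here
  km 26 (Denby, w=3) → cum 107
  km 31 (Elwood, w=11) → cum 118
  km 35 (Fenton, w=25) → cum 143
Optimal location: km 20.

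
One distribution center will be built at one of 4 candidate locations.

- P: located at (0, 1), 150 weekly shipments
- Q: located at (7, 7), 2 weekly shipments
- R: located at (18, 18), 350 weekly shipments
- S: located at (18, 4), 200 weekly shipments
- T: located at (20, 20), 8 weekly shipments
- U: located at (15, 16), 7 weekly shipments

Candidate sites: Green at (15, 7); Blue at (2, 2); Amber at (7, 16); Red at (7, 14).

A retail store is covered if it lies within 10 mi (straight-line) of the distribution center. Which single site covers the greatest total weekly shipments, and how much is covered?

Green, covering 209

Coverage radius r = 10 mi; a point is covered iff (Δx)²+(Δy)² ≤ 10² = 100.
  Green (15, 7): covers {Q, S, U} → 209
  Blue (2, 2): covers {P, Q} → 152
  Amber (7, 16): covers {Q, U} → 9
  Red (7, 14): covers {Q, U} → 9
Maximum coverage at Green: 209 weekly shipments.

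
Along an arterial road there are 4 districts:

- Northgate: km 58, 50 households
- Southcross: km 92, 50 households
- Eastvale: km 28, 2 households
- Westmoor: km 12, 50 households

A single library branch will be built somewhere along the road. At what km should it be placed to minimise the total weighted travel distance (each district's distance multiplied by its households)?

x = 58

For a sum of weighted absolute distances on a line, the optimum is the weighted median (not the mean). Total weight W = 152; half-weight = 76.
Sort by position and accumulate weight:
  km 12 (Westmoor, w=50) → cum 50
  km 28 (Eastvale, w=2) → cum 52
  km 58 (Northgate, w=50) → cum 102  ≥ 76 → median here
  km 92 (Southcross, w=50) → cum 152
Optimal location: km 58.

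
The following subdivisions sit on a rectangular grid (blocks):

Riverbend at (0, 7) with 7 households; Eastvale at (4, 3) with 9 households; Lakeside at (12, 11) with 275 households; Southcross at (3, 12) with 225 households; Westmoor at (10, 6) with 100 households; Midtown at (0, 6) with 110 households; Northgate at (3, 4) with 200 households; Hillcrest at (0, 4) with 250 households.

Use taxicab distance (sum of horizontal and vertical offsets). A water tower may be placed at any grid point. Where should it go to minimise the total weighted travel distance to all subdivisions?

Manhattan distance separates: Σwᵢ(|x−xᵢ|+|y−yᵢ|) = Σwᵢ|x−xᵢ| + Σwᵢ|y−yᵢ|, so x and y are optimised independently as 1-D weighted medians.
Total weight W = 1176; half = 588.
x-coordinate, sorted with cumulative weight:
  x=0 (Riverbend, w=7) cum 7
  x=0 (Midtown, w=110) cum 117
  x=0 (Hillcrest, w=250) cum 367
  x=3 (Southcross, w=225) cum 592  ← median
  x=3 (Northgate, w=200) cum 792
  x=4 (Eastvale, w=9) cum 801
  x=10 (Westmoor, w=100) cum 901
  x=12 (Lakeside, w=275) cum 1176
⇒ x* = 3
y-coordinate, sorted with cumulative weight:
  y=3 (Eastvale, w=9) cum 9
  y=4 (Northgate, w=200) cum 209
  y=4 (Hillcrest, w=250) cum 459
  y=6 (Westmoor, w=100) cum 559
  y=6 (Midtown, w=110) cum 669  ← median
  y=7 (Riverbend, w=7) cum 676
  y=11 (Lakeside, w=275) cum 951
  y=12 (Southcross, w=225) cum 1176
⇒ y* = 6

(3, 6)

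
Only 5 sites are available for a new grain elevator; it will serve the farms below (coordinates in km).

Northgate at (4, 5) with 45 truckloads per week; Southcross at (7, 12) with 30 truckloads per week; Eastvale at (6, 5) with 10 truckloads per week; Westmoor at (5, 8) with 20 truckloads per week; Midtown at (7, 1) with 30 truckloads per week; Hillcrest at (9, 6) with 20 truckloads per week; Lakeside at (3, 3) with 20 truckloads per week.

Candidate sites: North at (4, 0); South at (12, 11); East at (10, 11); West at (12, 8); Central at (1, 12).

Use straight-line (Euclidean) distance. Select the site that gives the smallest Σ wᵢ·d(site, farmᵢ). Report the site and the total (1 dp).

North, total 1125.5 km

Total weighted distance at each candidate:
  North (4, 0): total = 1125.5
  South (12, 11): total = 1533.0
  East (10, 11): total = 1293.2
  West (12, 8): total = 1319.7
  Central (1, 12): total = 1482.2
Minimum is at North with total 1125.5 km.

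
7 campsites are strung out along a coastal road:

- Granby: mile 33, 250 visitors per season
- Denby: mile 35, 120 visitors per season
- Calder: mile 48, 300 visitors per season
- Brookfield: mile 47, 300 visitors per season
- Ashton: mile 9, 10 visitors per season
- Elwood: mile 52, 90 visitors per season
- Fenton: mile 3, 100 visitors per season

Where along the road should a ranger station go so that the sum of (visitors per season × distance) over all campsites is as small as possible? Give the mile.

For a sum of weighted absolute distances on a line, the optimum is the weighted median (not the mean). Total weight W = 1170; half-weight = 585.
Sort by position and accumulate weight:
  mile 3 (Fenton, w=100) → cum 100
  mile 9 (Ashton, w=10) → cum 110
  mile 33 (Granby, w=250) → cum 360
  mile 35 (Denby, w=120) → cum 480
  mile 47 (Brookfield, w=300) → cum 780  ≥ 585 → median here
  mile 48 (Calder, w=300) → cum 1080
  mile 52 (Elwood, w=90) → cum 1170
Optimal location: mile 47.

x = 47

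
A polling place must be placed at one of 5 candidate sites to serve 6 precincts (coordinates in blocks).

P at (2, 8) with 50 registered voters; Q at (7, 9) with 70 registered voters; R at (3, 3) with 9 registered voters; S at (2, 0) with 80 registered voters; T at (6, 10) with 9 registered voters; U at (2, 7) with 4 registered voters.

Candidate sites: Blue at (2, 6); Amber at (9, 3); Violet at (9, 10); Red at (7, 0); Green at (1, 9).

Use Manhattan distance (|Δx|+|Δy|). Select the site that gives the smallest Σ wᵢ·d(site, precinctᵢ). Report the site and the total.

Blue, total 1252 blocks

Total weighted distance at each candidate:
  Blue (2, 6): total = 1252
  Amber (9, 3): total = 2148
  Violet (9, 10): total = 2204
  Red (7, 0): total = 1890
  Green (1, 9): total = 1458
Minimum is at Blue with total 1252 blocks.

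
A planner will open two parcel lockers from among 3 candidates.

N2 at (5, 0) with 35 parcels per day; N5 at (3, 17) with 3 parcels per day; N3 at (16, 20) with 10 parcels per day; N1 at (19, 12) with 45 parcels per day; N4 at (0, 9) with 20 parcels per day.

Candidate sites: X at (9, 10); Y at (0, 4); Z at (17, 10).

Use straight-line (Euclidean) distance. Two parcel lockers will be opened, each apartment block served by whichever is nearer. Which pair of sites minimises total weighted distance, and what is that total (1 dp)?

{Y, Z}, total 591.9

Evaluate every pair (each demand assigned to the nearer of the two):
  {Y, Z}: total = 591.9
  {X, Z}: total = 813.5
  {X, Y}: total = 932.7
Best pair: {Y, Z} with total 591.9.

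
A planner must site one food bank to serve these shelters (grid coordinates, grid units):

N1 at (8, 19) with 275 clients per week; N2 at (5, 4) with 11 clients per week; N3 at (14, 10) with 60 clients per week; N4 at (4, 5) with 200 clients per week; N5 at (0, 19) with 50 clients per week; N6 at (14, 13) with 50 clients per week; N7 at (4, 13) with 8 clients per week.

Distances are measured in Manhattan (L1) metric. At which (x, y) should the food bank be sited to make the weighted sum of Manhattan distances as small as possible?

Manhattan distance separates: Σwᵢ(|x−xᵢ|+|y−yᵢ|) = Σwᵢ|x−xᵢ| + Σwᵢ|y−yᵢ|, so x and y are optimised independently as 1-D weighted medians.
Total weight W = 654; half = 327.
x-coordinate, sorted with cumulative weight:
  x=0 (N5, w=50) cum 50
  x=4 (N4, w=200) cum 250
  x=4 (N7, w=8) cum 258
  x=5 (N2, w=11) cum 269
  x=8 (N1, w=275) cum 544  ← median
  x=14 (N3, w=60) cum 604
  x=14 (N6, w=50) cum 654
⇒ x* = 8
y-coordinate, sorted with cumulative weight:
  y=4 (N2, w=11) cum 11
  y=5 (N4, w=200) cum 211
  y=10 (N3, w=60) cum 271
  y=13 (N6, w=50) cum 321
  y=13 (N7, w=8) cum 329  ← median
  y=19 (N1, w=275) cum 604
  y=19 (N5, w=50) cum 654
⇒ y* = 13

(8, 13)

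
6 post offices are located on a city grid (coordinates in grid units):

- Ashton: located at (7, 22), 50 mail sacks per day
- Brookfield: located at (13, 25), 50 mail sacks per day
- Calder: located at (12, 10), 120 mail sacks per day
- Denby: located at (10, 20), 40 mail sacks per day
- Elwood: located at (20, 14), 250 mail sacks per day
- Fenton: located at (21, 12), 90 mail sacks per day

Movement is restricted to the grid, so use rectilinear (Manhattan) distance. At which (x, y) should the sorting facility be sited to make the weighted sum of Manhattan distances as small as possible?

Manhattan distance separates: Σwᵢ(|x−xᵢ|+|y−yᵢ|) = Σwᵢ|x−xᵢ| + Σwᵢ|y−yᵢ|, so x and y are optimised independently as 1-D weighted medians.
Total weight W = 600; half = 300.
x-coordinate, sorted with cumulative weight:
  x=7 (Ashton, w=50) cum 50
  x=10 (Denby, w=40) cum 90
  x=12 (Calder, w=120) cum 210
  x=13 (Brookfield, w=50) cum 260
  x=20 (Elwood, w=250) cum 510  ← median
  x=21 (Fenton, w=90) cum 600
⇒ x* = 20
y-coordinate, sorted with cumulative weight:
  y=10 (Calder, w=120) cum 120
  y=12 (Fenton, w=90) cum 210
  y=14 (Elwood, w=250) cum 460  ← median
  y=20 (Denby, w=40) cum 500
  y=22 (Ashton, w=50) cum 550
  y=25 (Brookfield, w=50) cum 600
⇒ y* = 14

(20, 14)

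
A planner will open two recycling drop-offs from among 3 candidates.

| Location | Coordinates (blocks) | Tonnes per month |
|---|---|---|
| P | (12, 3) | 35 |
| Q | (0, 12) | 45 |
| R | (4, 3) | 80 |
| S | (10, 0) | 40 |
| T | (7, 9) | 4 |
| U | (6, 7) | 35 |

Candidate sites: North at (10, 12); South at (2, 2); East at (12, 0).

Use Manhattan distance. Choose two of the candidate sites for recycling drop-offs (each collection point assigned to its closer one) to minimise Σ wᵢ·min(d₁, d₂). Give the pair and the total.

{South, East}, total 1328

Evaluate every pair (each demand assigned to the nearer of the two):
  {South, East}: total = 1328
  {North, South}: total = 1814
  {North, East}: total = 1854
Best pair: {South, East} with total 1328.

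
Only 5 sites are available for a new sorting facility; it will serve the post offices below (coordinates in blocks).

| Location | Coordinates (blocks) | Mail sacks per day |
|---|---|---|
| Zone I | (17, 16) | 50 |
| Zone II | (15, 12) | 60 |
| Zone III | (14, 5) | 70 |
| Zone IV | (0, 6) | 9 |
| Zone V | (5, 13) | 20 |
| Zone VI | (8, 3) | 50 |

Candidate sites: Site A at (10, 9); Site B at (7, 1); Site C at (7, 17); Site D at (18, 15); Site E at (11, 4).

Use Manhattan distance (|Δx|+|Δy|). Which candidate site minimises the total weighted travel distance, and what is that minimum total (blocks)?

Site A, total 2437 blocks

Total weighted distance at each candidate:
  Site A (10, 9): total = 2437
  Site B (7, 1): total = 3698
  Site C (7, 17): total = 3692
  Site D (18, 15): total = 3083
  Site E (11, 4): total = 2517
Minimum is at Site A with total 2437 blocks.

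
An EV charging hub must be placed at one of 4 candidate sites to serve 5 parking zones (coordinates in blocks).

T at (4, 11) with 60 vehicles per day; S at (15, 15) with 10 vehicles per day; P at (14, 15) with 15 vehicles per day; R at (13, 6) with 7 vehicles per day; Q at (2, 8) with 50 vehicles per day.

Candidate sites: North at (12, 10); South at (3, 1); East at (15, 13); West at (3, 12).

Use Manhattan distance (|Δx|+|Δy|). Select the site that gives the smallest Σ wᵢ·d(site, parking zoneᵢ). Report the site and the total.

West, total 842 blocks

Total weighted distance at each candidate:
  North (12, 10): total = 1360
  South (3, 1): total = 1800
  East (15, 13): total = 1808
  West (3, 12): total = 842
Minimum is at West with total 842 blocks.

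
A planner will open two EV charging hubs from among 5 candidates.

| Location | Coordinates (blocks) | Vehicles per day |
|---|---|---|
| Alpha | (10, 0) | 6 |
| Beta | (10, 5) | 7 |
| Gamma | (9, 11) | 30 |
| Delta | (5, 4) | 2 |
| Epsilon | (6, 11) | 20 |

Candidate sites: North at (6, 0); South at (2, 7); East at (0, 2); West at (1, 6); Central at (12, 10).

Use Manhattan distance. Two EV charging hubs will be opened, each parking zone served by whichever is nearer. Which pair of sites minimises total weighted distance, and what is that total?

Evaluate every pair (each demand assigned to the nearer of the two):
  {North, Central}: total = 343
  {South, Central}: total = 393
  {West, Central}: total = 393
  {East, Central}: total = 395
  {North, South}: total = 587
  {South, East}: total = 644
  {South, West}: total = 662
  {North, West}: total = 687
  {North, East}: total = 737
  {East, West}: total = 744
Best pair: {North, Central} with total 343.

{North, Central}, total 343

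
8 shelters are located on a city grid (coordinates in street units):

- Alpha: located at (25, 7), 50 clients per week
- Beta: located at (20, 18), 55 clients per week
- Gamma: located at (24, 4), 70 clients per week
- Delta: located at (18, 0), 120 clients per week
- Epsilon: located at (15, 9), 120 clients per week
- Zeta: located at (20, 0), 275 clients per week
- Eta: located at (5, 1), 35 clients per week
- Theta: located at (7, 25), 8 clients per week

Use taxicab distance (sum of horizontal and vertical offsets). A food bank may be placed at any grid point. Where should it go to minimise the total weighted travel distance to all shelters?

Manhattan distance separates: Σwᵢ(|x−xᵢ|+|y−yᵢ|) = Σwᵢ|x−xᵢ| + Σwᵢ|y−yᵢ|, so x and y are optimised independently as 1-D weighted medians.
Total weight W = 733; half = 366.5.
x-coordinate, sorted with cumulative weight:
  x=5 (Eta, w=35) cum 35
  x=7 (Theta, w=8) cum 43
  x=15 (Epsilon, w=120) cum 163
  x=18 (Delta, w=120) cum 283
  x=20 (Beta, w=55) cum 338
  x=20 (Zeta, w=275) cum 613  ← median
  x=24 (Gamma, w=70) cum 683
  x=25 (Alpha, w=50) cum 733
⇒ x* = 20
y-coordinate, sorted with cumulative weight:
  y=0 (Delta, w=120) cum 120
  y=0 (Zeta, w=275) cum 395  ← median
  y=1 (Eta, w=35) cum 430
  y=4 (Gamma, w=70) cum 500
  y=7 (Alpha, w=50) cum 550
  y=9 (Epsilon, w=120) cum 670
  y=18 (Beta, w=55) cum 725
  y=25 (Theta, w=8) cum 733
⇒ y* = 0

(20, 0)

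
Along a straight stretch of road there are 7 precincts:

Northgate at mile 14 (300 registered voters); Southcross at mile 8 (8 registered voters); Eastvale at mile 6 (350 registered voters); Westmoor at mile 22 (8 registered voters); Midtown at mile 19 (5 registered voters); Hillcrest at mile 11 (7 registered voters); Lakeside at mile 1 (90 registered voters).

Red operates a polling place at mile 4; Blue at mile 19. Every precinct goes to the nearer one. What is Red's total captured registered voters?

The indifferent point is the midpoint (4+19)/2 = 11.5; precincts left of it (closer to Red at 4) go to Red, those right go to Blue.
  Lakeside at 1 (w=90) → Red
  Eastvale at 6 (w=350) → Red
  Southcross at 8 (w=8) → Red
  Hillcrest at 11 (w=7) → Red
  Northgate at 14 (w=300) → Blue
  Midtown at 19 (w=5) → Blue
  Westmoor at 22 (w=8) → Blue
Red captures 455; Blue captures 313.

455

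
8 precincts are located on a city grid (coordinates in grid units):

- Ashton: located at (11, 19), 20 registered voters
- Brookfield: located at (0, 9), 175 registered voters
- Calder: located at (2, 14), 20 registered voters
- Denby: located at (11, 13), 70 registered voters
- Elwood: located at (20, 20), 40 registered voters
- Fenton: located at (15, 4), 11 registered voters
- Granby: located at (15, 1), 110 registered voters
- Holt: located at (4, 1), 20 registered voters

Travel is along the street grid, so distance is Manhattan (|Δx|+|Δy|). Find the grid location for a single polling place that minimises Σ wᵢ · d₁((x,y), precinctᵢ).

(11, 9)

Manhattan distance separates: Σwᵢ(|x−xᵢ|+|y−yᵢ|) = Σwᵢ|x−xᵢ| + Σwᵢ|y−yᵢ|, so x and y are optimised independently as 1-D weighted medians.
Total weight W = 466; half = 233.
x-coordinate, sorted with cumulative weight:
  x=0 (Brookfield, w=175) cum 175
  x=2 (Calder, w=20) cum 195
  x=4 (Holt, w=20) cum 215
  x=11 (Ashton, w=20) cum 235  ← median
  x=11 (Denby, w=70) cum 305
  x=15 (Fenton, w=11) cum 316
  x=15 (Granby, w=110) cum 426
  x=20 (Elwood, w=40) cum 466
⇒ x* = 11
y-coordinate, sorted with cumulative weight:
  y=1 (Granby, w=110) cum 110
  y=1 (Holt, w=20) cum 130
  y=4 (Fenton, w=11) cum 141
  y=9 (Brookfield, w=175) cum 316  ← median
  y=13 (Denby, w=70) cum 386
  y=14 (Calder, w=20) cum 406
  y=19 (Ashton, w=20) cum 426
  y=20 (Elwood, w=40) cum 466
⇒ y* = 9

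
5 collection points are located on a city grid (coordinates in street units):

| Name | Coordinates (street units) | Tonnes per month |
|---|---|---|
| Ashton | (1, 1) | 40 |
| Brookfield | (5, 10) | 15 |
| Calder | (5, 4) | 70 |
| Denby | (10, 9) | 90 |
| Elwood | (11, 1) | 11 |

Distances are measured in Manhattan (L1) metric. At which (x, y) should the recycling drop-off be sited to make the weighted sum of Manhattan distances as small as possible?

Manhattan distance separates: Σwᵢ(|x−xᵢ|+|y−yᵢ|) = Σwᵢ|x−xᵢ| + Σwᵢ|y−yᵢ|, so x and y are optimised independently as 1-D weighted medians.
Total weight W = 226; half = 113.
x-coordinate, sorted with cumulative weight:
  x=1 (Ashton, w=40) cum 40
  x=5 (Brookfield, w=15) cum 55
  x=5 (Calder, w=70) cum 125  ← median
  x=10 (Denby, w=90) cum 215
  x=11 (Elwood, w=11) cum 226
⇒ x* = 5
y-coordinate, sorted with cumulative weight:
  y=1 (Ashton, w=40) cum 40
  y=1 (Elwood, w=11) cum 51
  y=4 (Calder, w=70) cum 121  ← median
  y=9 (Denby, w=90) cum 211
  y=10 (Brookfield, w=15) cum 226
⇒ y* = 4

(5, 4)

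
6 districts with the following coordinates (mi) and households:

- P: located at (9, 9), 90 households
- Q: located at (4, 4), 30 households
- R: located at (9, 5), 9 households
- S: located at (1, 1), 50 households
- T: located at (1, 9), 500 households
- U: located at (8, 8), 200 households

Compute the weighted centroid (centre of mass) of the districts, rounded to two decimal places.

(3.60, 8.11)

The minimiser of Σwᵢ‖p−pᵢ‖² is the weighted centroid p* = (Σwᵢpᵢ)/(Σwᵢ).
Σwᵢ = 879.
Σwᵢxᵢ = 90·9 + 30·4 + 9·9 + 50·1 + 500·1 + 200·8 = 3161.
Σwᵢyᵢ = 90·9 + 30·4 + 9·5 + 50·1 + 500·9 + 200·8 = 7125.
x* = 3161/879 = 3.60, y* = 7125/879 = 8.11.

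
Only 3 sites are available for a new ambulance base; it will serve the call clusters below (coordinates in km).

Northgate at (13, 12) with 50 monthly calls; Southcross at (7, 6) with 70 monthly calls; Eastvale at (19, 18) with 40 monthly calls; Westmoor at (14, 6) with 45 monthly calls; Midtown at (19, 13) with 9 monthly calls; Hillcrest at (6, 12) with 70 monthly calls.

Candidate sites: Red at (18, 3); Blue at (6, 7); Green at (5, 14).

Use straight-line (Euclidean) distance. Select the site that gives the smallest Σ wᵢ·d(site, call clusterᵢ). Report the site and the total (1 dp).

Total weighted distance at each candidate:
  Red (18, 3): total = 3279.7
  Blue (6, 7): total = 2051.9
  Green (5, 14): total = 2396.7
Minimum is at Blue with total 2051.9 km.

Blue, total 2051.9 km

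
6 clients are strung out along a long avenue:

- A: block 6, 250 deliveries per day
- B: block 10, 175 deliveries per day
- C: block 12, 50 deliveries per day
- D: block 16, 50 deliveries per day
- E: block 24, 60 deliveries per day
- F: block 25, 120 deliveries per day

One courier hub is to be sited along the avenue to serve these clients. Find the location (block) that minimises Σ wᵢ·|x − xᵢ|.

x = 10

For a sum of weighted absolute distances on a line, the optimum is the weighted median (not the mean). Total weight W = 705; half-weight = 352.5.
Sort by position and accumulate weight:
  block 6 (A, w=250) → cum 250
  block 10 (B, w=175) → cum 425  ≥ 352.5 → median here
  block 12 (C, w=50) → cum 475
  block 16 (D, w=50) → cum 525
  block 24 (E, w=60) → cum 585
  block 25 (F, w=120) → cum 705
Optimal location: block 10.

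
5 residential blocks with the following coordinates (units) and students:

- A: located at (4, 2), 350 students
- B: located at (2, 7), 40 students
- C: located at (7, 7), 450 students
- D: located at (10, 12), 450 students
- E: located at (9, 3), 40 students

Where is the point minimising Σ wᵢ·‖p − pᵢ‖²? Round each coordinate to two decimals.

(7.14, 7.26)

The minimiser of Σwᵢ‖p−pᵢ‖² is the weighted centroid p* = (Σwᵢpᵢ)/(Σwᵢ).
Σwᵢ = 1330.
Σwᵢxᵢ = 350·4 + 40·2 + 450·7 + 450·10 + 40·9 = 9490.
Σwᵢyᵢ = 350·2 + 40·7 + 450·7 + 450·12 + 40·3 = 9650.
x* = 9490/1330 = 7.14, y* = 9650/1330 = 7.26.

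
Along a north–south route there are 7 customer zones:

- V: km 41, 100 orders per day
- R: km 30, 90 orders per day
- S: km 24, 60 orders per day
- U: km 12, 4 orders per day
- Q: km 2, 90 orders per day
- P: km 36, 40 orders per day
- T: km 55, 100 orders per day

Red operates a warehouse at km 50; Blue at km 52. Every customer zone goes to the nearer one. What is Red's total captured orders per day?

The indifferent point is the midpoint (50+52)/2 = 51; customer zones left of it (closer to Red at 50) go to Red, those right go to Blue.
  Q at 2 (w=90) → Red
  U at 12 (w=4) → Red
  S at 24 (w=60) → Red
  R at 30 (w=90) → Red
  P at 36 (w=40) → Red
  V at 41 (w=100) → Red
  T at 55 (w=100) → Blue
Red captures 384; Blue captures 100.

384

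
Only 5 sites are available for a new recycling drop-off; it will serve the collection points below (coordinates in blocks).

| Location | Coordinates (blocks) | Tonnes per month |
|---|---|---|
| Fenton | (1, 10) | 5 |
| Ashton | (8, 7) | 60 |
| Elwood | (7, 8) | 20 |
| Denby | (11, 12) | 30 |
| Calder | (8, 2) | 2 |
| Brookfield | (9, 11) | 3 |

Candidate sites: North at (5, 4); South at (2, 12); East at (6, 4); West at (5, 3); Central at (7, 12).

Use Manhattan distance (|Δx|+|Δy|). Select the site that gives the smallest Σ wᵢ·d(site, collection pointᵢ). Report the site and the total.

Total weighted distance at each candidate:
  North (5, 4): total = 993
  South (2, 12): total = 1181
  East (6, 4): total = 883
  West (5, 3): total = 1109
  Central (7, 12): total = 631
Minimum is at Central with total 631 blocks.

Central, total 631 blocks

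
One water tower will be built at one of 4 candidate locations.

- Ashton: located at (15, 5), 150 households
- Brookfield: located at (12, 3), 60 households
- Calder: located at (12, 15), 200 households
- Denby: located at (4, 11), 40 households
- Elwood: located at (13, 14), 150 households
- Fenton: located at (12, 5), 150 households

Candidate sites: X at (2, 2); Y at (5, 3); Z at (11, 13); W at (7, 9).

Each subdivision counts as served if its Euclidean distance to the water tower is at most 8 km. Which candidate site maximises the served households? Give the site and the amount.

W, covering 600

Coverage radius r = 8 km; a point is covered iff (Δx)²+(Δy)² ≤ 8² = 64.
  X (2, 2): covers {none} → 0
  Y (5, 3): covers {Brookfield, Fenton} → 210
  Z (11, 13): covers {Calder, Denby, Elwood} → 390
  W (7, 9): covers {Brookfield, Calder, Denby, Elwood, Fenton} → 600
Maximum coverage at W: 600 households.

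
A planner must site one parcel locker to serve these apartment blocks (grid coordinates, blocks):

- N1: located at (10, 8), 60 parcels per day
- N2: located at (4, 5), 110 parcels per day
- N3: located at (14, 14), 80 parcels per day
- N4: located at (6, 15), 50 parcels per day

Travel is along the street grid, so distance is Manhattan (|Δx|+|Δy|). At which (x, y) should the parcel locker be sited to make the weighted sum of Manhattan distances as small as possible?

(6, 8)

Manhattan distance separates: Σwᵢ(|x−xᵢ|+|y−yᵢ|) = Σwᵢ|x−xᵢ| + Σwᵢ|y−yᵢ|, so x and y are optimised independently as 1-D weighted medians.
Total weight W = 300; half = 150.
x-coordinate, sorted with cumulative weight:
  x=4 (N2, w=110) cum 110
  x=6 (N4, w=50) cum 160  ← median
  x=10 (N1, w=60) cum 220
  x=14 (N3, w=80) cum 300
⇒ x* = 6
y-coordinate, sorted with cumulative weight:
  y=5 (N2, w=110) cum 110
  y=8 (N1, w=60) cum 170  ← median
  y=14 (N3, w=80) cum 250
  y=15 (N4, w=50) cum 300
⇒ y* = 8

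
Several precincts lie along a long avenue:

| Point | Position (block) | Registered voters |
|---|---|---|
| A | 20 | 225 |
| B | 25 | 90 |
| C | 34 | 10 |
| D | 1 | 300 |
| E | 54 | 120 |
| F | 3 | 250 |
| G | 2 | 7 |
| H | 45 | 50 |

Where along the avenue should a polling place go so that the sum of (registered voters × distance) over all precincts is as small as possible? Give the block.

For a sum of weighted absolute distances on a line, the optimum is the weighted median (not the mean). Total weight W = 1052; half-weight = 526.
Sort by position and accumulate weight:
  block 1 (D, w=300) → cum 300
  block 2 (G, w=7) → cum 307
  block 3 (F, w=250) → cum 557  ≥ 526 → median here
  block 20 (A, w=225) → cum 782
  block 25 (B, w=90) → cum 872
  block 34 (C, w=10) → cum 882
  block 45 (H, w=50) → cum 932
  block 54 (E, w=120) → cum 1052
Optimal location: block 3.

x = 3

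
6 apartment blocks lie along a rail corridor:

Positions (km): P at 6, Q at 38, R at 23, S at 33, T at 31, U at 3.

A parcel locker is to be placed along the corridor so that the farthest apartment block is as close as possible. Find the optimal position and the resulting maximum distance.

location 20.5, max distance 17.5

The 1-center on a line is the midpoint of the two extreme points: leftmost at 3, rightmost at 38.
Optimal location = (3 + 38)/2 = 20.5; maximum distance = (38 − 3)/2 = 17.5.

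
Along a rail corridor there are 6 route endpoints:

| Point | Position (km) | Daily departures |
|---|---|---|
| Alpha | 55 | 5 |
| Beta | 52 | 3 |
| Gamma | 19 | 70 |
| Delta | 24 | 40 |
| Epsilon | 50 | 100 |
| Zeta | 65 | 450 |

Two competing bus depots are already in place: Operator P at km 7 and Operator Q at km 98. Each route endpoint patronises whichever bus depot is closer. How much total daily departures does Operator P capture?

213

The indifferent point is the midpoint (7+98)/2 = 52.5; route endpoints left of it (closer to Operator P at 7) go to Operator P, those right go to Operator Q.
  Gamma at 19 (w=70) → Operator P
  Delta at 24 (w=40) → Operator P
  Epsilon at 50 (w=100) → Operator P
  Beta at 52 (w=3) → Operator P
  Alpha at 55 (w=5) → Operator Q
  Zeta at 65 (w=450) → Operator Q
Operator P captures 213; Operator Q captures 455.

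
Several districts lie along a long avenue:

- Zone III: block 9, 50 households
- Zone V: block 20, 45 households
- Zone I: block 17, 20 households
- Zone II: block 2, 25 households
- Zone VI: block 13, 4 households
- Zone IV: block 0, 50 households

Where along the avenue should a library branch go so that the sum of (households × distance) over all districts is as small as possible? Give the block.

For a sum of weighted absolute distances on a line, the optimum is the weighted median (not the mean). Total weight W = 194; half-weight = 97.
Sort by position and accumulate weight:
  block 0 (Zone IV, w=50) → cum 50
  block 2 (Zone II, w=25) → cum 75
  block 9 (Zone III, w=50) → cum 125  ≥ 97 → median here
  block 13 (Zone VI, w=4) → cum 129
  block 17 (Zone I, w=20) → cum 149
  block 20 (Zone V, w=45) → cum 194
Optimal location: block 9.

x = 9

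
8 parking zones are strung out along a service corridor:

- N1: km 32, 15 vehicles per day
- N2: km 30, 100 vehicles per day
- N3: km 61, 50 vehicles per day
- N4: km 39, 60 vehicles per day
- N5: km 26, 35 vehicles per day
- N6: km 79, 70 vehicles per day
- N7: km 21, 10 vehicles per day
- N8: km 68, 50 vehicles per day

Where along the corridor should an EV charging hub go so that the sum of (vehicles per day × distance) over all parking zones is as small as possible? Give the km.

For a sum of weighted absolute distances on a line, the optimum is the weighted median (not the mean). Total weight W = 390; half-weight = 195.
Sort by position and accumulate weight:
  km 21 (N7, w=10) → cum 10
  km 26 (N5, w=35) → cum 45
  km 30 (N2, w=100) → cum 145
  km 32 (N1, w=15) → cum 160
  km 39 (N4, w=60) → cum 220  ≥ 195 → median here
  km 61 (N3, w=50) → cum 270
  km 68 (N8, w=50) → cum 320
  km 79 (N6, w=70) → cum 390
Optimal location: km 39.

x = 39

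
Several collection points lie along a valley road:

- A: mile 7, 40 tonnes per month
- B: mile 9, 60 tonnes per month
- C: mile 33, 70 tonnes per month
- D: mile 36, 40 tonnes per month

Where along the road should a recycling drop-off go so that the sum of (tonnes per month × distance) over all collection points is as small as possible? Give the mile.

For a sum of weighted absolute distances on a line, the optimum is the weighted median (not the mean). Total weight W = 210; half-weight = 105.
Sort by position and accumulate weight:
  mile 7 (A, w=40) → cum 40
  mile 9 (B, w=60) → cum 100
  mile 33 (C, w=70) → cum 170  ≥ 105 → median here
  mile 36 (D, w=40) → cum 210
Optimal location: mile 33.

x = 33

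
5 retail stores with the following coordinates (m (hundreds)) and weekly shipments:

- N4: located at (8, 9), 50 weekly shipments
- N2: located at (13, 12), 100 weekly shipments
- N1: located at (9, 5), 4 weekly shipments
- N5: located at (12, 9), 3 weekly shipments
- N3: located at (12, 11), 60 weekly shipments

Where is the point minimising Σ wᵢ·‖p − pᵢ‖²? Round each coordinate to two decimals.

(11.48, 10.86)

The minimiser of Σwᵢ‖p−pᵢ‖² is the weighted centroid p* = (Σwᵢpᵢ)/(Σwᵢ).
Σwᵢ = 217.
Σwᵢxᵢ = 50·8 + 100·13 + 4·9 + 3·12 + 60·12 = 2492.
Σwᵢyᵢ = 50·9 + 100·12 + 4·5 + 3·9 + 60·11 = 2357.
x* = 2492/217 = 11.48, y* = 2357/217 = 10.86.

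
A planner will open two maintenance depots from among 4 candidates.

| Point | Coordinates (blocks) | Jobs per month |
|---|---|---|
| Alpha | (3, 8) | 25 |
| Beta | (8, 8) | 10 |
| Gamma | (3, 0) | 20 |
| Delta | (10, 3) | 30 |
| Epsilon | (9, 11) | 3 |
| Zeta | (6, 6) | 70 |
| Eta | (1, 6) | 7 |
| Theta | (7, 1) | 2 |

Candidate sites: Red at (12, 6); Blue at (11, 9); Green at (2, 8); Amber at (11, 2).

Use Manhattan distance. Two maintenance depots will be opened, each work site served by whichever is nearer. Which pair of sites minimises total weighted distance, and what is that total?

Evaluate every pair (each demand assigned to the nearer of the two):
  {Green, Amber}: total = 806
  {Red, Green}: total = 900
  {Blue, Green}: total = 932
  {Red, Amber}: total = 1126
  {Blue, Amber}: total = 1198
  {Red, Blue}: total = 1244
Best pair: {Green, Amber} with total 806.

{Green, Amber}, total 806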